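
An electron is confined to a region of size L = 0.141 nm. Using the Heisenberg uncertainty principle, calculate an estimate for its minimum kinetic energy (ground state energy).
479.098 meV

Using the uncertainty principle to estimate ground state energy:

1. The position uncertainty is approximately the confinement size:
   Δx ≈ L = 1.410e-10 m

2. From ΔxΔp ≥ ℏ/2, the minimum momentum uncertainty is:
   Δp ≈ ℏ/(2L) = 3.740e-25 kg·m/s

3. The kinetic energy is approximately:
   KE ≈ (Δp)²/(2m) = (3.740e-25)²/(2 × 9.109e-31 kg)
   KE ≈ 7.676e-20 J = 479.098 meV

This is an order-of-magnitude estimate of the ground state energy.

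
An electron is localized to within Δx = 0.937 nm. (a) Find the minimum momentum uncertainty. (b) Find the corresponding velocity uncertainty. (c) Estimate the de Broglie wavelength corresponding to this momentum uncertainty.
(a) Δp_min = 5.627 × 10^-26 kg·m/s
(b) Δv_min = 61.776 km/s
(c) λ_dB = 11.775 nm

Step-by-step:

(a) From the uncertainty principle:
Δp_min = ℏ/(2Δx) = (1.055e-34 J·s)/(2 × 9.370e-10 m) = 5.627e-26 kg·m/s

(b) The velocity uncertainty:
Δv = Δp/m = (5.627e-26 kg·m/s)/(9.109e-31 kg) = 6.178e+04 m/s = 61.776 km/s

(c) The de Broglie wavelength for this momentum:
λ = h/p = (6.626e-34 J·s)/(5.627e-26 kg·m/s) = 1.177e-08 m = 11.775 nm

Note: The de Broglie wavelength is comparable to the localization size, as expected from wave-particle duality.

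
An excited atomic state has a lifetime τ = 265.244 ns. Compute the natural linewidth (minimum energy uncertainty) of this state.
1.241 neV

Using the energy-time uncertainty principle:
ΔEΔt ≥ ℏ/2

The lifetime τ represents the time uncertainty Δt.
The natural linewidth (minimum energy uncertainty) is:

ΔE = ℏ/(2τ)
ΔE = (1.055e-34 J·s) / (2 × 2.652e-07 s)
ΔE = 1.988e-28 J = 1.241 neV

This natural linewidth limits the precision of spectroscopic measurements.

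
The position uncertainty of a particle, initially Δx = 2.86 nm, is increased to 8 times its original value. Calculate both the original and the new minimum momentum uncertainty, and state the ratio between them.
Original Δp_min = 1.844 × 10^-26 kg·m/s; new Δp'_min = 2.305 × 10^-27 kg·m/s; ratio Δp'_min/Δp_min = 1/8.

From the uncertainty principle ΔxΔp ≥ ℏ/2, the minimum momentum uncertainty is Δp_min = ℏ/(2Δx).

Original (Δx = 2.86 nm = 2.860e-09 m):
Δp_min = (1.055e-34 J·s)/(2 × 2.860e-09 m) = 1.844e-26 kg·m/s

When Δx → 8Δx:
Δp'_min = ℏ/(2 × 8Δx) = (1/8) × ℏ/(2Δx) = (1/8) × Δp_min
Δp'_min = 1/8 × 1.844e-26 kg·m/s = 2.305e-27 kg·m/s

Since Δp_min ∝ 1/Δx, when Δx is increased to 8 times its original value, Δp_min decreases to 1/8 of its original value.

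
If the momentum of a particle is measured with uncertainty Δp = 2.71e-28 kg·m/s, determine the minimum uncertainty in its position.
194.570 nm

Using the Heisenberg uncertainty principle:
ΔxΔp ≥ ℏ/2

The minimum uncertainty in position is:
Δx_min = ℏ/(2Δp)
Δx_min = (1.055e-34 J·s) / (2 × 2.710e-28 kg·m/s)
Δx_min = 1.946e-07 m = 194.570 nm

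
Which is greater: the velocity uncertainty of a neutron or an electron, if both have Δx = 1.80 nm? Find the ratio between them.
The electron has the larger minimum velocity uncertainty, by a ratio of 1838.7.

For both particles, Δp_min = ℏ/(2Δx) = 2.929e-26 kg·m/s (same for both).

The velocity uncertainty is Δv = Δp/m:
- neutron: Δv = 2.929e-26 / 1.675e-27 = 1.749e+01 m/s = 17.490 m/s
- electron: Δv = 2.929e-26 / 9.109e-31 = 3.216e+04 m/s = 32.158 km/s

Ratio: 3.216e+04 / 1.749e+01 = 1838.7

The lighter particle has larger velocity uncertainty because Δv ∝ 1/m.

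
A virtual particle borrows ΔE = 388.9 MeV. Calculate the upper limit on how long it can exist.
8.462 × 10^-25 s

Using the energy-time uncertainty principle:
ΔEΔt ≥ ℏ/2

For a virtual particle borrowing energy ΔE, the maximum lifetime is:
Δt_max = ℏ/(2ΔE)

Converting energy:
ΔE = 388.9 MeV = 6.231e-11 J

Δt_max = (1.055e-34 J·s) / (2 × 6.231e-11 J)
Δt_max = 8.462e-25 s = 8.462 × 10^-25 s

Virtual particles with higher borrowed energy exist for shorter times.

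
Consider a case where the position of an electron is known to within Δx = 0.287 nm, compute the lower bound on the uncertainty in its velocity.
201.686 km/s

Using the Heisenberg uncertainty principle and Δp = mΔv:
ΔxΔp ≥ ℏ/2
Δx(mΔv) ≥ ℏ/2

The minimum uncertainty in velocity is:
Δv_min = ℏ/(2mΔx)
Δv_min = (1.055e-34 J·s) / (2 × 9.109e-31 kg × 2.870e-10 m)
Δv_min = 2.017e+05 m/s = 201.686 km/s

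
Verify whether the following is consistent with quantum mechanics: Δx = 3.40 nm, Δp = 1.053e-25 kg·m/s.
Yes, it satisfies the uncertainty principle.

Calculate the product ΔxΔp:
ΔxΔp = (3.400e-09 m) × (1.053e-25 kg·m/s)
ΔxΔp = 3.580e-34 J·s

Compare to the minimum allowed value ℏ/2:
ℏ/2 = 5.273e-35 J·s

Since ΔxΔp = 3.580e-34 J·s ≥ 5.273e-35 J·s = ℏ/2,
the measurement satisfies the uncertainty principle.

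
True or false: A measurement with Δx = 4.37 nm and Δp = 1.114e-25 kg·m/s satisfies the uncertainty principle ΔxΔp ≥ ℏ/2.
Yes, it satisfies the uncertainty principle.

Calculate the product ΔxΔp:
ΔxΔp = (4.370e-09 m) × (1.114e-25 kg·m/s)
ΔxΔp = 4.868e-34 J·s

Compare to the minimum allowed value ℏ/2:
ℏ/2 = 5.273e-35 J·s

Since ΔxΔp = 4.868e-34 J·s ≥ 5.273e-35 J·s = ℏ/2,
the measurement satisfies the uncertainty principle.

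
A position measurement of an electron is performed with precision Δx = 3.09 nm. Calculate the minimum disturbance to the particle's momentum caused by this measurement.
1.706 × 10^-26 kg·m/s

The uncertainty principle implies that measuring position disturbs momentum:
ΔxΔp ≥ ℏ/2

When we measure position with precision Δx, we necessarily introduce a momentum uncertainty:
Δp ≥ ℏ/(2Δx)
Δp_min = (1.055e-34 J·s) / (2 × 3.090e-09 m)
Δp_min = 1.706e-26 kg·m/s

The more precisely we measure position, the greater the momentum disturbance.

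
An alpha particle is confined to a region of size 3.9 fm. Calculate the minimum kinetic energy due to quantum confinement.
85.852 keV

Using the uncertainty principle:

1. Position uncertainty: Δx ≈ 3.900e-15 m
2. Minimum momentum uncertainty: Δp = ℏ/(2Δx) = 1.352e-20 kg·m/s
3. Minimum kinetic energy:
   KE = (Δp)²/(2m) = (1.352e-20)²/(2 × 6.645e-27 kg)
   KE = 1.375e-14 J = 85.852 keV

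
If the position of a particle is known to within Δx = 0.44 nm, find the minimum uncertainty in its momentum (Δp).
1.198 × 10^-25 kg·m/s

Using the Heisenberg uncertainty principle:
ΔxΔp ≥ ℏ/2

The minimum uncertainty in momentum is:
Δp_min = ℏ/(2Δx)
Δp_min = (1.055e-34 J·s) / (2 × 4.400e-10 m)
Δp_min = 1.198e-25 kg·m/s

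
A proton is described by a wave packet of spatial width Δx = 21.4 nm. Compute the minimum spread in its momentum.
2.464 × 10^-27 kg·m/s

For a wave packet, the spatial width Δx and momentum spread Δp are related by the uncertainty principle:
ΔxΔp ≥ ℏ/2

The minimum momentum spread is:
Δp_min = ℏ/(2Δx)
Δp_min = (1.055e-34 J·s) / (2 × 2.140e-08 m)
Δp_min = 2.464e-27 kg·m/s

A wave packet cannot have both a well-defined position and well-defined momentum.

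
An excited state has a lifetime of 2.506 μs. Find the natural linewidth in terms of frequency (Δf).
31.755 kHz

Using the energy-time uncertainty principle and E = hf:
ΔEΔt ≥ ℏ/2
hΔf·Δt ≥ ℏ/2

The minimum frequency uncertainty is:
Δf = ℏ/(2hτ) = 1/(4πτ)
Δf = 1/(4π × 2.506e-06 s)
Δf = 3.175e+04 Hz = 31.755 kHz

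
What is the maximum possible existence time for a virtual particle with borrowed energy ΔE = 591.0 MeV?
5.569 × 10^-25 s

Using the energy-time uncertainty principle:
ΔEΔt ≥ ℏ/2

For a virtual particle borrowing energy ΔE, the maximum lifetime is:
Δt_max = ℏ/(2ΔE)

Converting energy:
ΔE = 591.0 MeV = 9.469e-11 J

Δt_max = (1.055e-34 J·s) / (2 × 9.469e-11 J)
Δt_max = 5.569e-25 s = 5.569 × 10^-25 s

Virtual particles with higher borrowed energy exist for shorter times.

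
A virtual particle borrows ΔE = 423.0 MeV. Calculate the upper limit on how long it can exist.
7.780 × 10^-25 s

Using the energy-time uncertainty principle:
ΔEΔt ≥ ℏ/2

For a virtual particle borrowing energy ΔE, the maximum lifetime is:
Δt_max = ℏ/(2ΔE)

Converting energy:
ΔE = 423.0 MeV = 6.777e-11 J

Δt_max = (1.055e-34 J·s) / (2 × 6.777e-11 J)
Δt_max = 7.780e-25 s = 7.780 × 10^-25 s

Virtual particles with higher borrowed energy exist for shorter times.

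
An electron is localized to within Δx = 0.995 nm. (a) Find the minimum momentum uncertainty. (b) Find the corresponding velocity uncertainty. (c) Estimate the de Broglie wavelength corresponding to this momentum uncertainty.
(a) Δp_min = 5.299 × 10^-26 kg·m/s
(b) Δv_min = 58.175 km/s
(c) λ_dB = 12.504 nm

Step-by-step:

(a) From the uncertainty principle:
Δp_min = ℏ/(2Δx) = (1.055e-34 J·s)/(2 × 9.950e-10 m) = 5.299e-26 kg·m/s

(b) The velocity uncertainty:
Δv = Δp/m = (5.299e-26 kg·m/s)/(9.109e-31 kg) = 5.817e+04 m/s = 58.175 km/s

(c) The de Broglie wavelength for this momentum:
λ = h/p = (6.626e-34 J·s)/(5.299e-26 kg·m/s) = 1.250e-08 m = 12.504 nm

Note: The de Broglie wavelength is comparable to the localization size, as expected from wave-particle duality.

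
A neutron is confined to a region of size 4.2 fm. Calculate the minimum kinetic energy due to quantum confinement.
293.668 keV

Using the uncertainty principle:

1. Position uncertainty: Δx ≈ 4.200e-15 m
2. Minimum momentum uncertainty: Δp = ℏ/(2Δx) = 1.255e-20 kg·m/s
3. Minimum kinetic energy:
   KE = (Δp)²/(2m) = (1.255e-20)²/(2 × 1.675e-27 kg)
   KE = 4.705e-14 J = 293.668 keV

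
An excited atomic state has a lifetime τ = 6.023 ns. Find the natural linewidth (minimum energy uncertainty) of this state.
54.642 neV

Using the energy-time uncertainty principle:
ΔEΔt ≥ ℏ/2

The lifetime τ represents the time uncertainty Δt.
The natural linewidth (minimum energy uncertainty) is:

ΔE = ℏ/(2τ)
ΔE = (1.055e-34 J·s) / (2 × 6.023e-09 s)
ΔE = 8.755e-27 J = 54.642 neV

This natural linewidth limits the precision of spectroscopic measurements.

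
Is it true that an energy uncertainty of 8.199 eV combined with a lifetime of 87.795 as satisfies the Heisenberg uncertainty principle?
Yes, it satisfies the uncertainty relation.

Calculate the product ΔEΔt:
ΔE = 8.199 eV = 1.314e-18 J
ΔEΔt = (1.314e-18 J) × (8.780e-17 s)
ΔEΔt = 1.153e-34 J·s

Compare to the minimum allowed value ℏ/2:
ℏ/2 = 5.273e-35 J·s

Since ΔEΔt = 1.153e-34 J·s ≥ 5.273e-35 J·s = ℏ/2,
this satisfies the uncertainty relation.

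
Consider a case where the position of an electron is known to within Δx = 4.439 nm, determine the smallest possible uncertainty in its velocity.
13.040 km/s

Using the Heisenberg uncertainty principle and Δp = mΔv:
ΔxΔp ≥ ℏ/2
Δx(mΔv) ≥ ℏ/2

The minimum uncertainty in velocity is:
Δv_min = ℏ/(2mΔx)
Δv_min = (1.055e-34 J·s) / (2 × 9.109e-31 kg × 4.439e-09 m)
Δv_min = 1.304e+04 m/s = 13.040 km/s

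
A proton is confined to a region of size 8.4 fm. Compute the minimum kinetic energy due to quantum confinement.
73.518 keV

Using the uncertainty principle:

1. Position uncertainty: Δx ≈ 8.400e-15 m
2. Minimum momentum uncertainty: Δp = ℏ/(2Δx) = 6.277e-21 kg·m/s
3. Minimum kinetic energy:
   KE = (Δp)²/(2m) = (6.277e-21)²/(2 × 1.673e-27 kg)
   KE = 1.178e-14 J = 73.518 keV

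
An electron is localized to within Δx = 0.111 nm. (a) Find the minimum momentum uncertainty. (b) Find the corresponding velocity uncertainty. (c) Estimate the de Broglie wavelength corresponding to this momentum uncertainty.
(a) Δp_min = 4.750 × 10^-25 kg·m/s
(b) Δv_min = 521.476 km/s
(c) λ_dB = 1.395 nm

Step-by-step:

(a) From the uncertainty principle:
Δp_min = ℏ/(2Δx) = (1.055e-34 J·s)/(2 × 1.110e-10 m) = 4.750e-25 kg·m/s

(b) The velocity uncertainty:
Δv = Δp/m = (4.750e-25 kg·m/s)/(9.109e-31 kg) = 5.215e+05 m/s = 521.476 km/s

(c) The de Broglie wavelength for this momentum:
λ = h/p = (6.626e-34 J·s)/(4.750e-25 kg·m/s) = 1.395e-09 m = 1.395 nm

Note: The de Broglie wavelength is comparable to the localization size, as expected from wave-particle duality.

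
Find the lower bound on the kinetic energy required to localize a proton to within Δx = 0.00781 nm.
85.046 meV

Localizing a particle requires giving it sufficient momentum uncertainty:

1. From uncertainty principle: Δp ≥ ℏ/(2Δx)
   Δp_min = (1.055e-34 J·s) / (2 × 7.810e-12 m)
   Δp_min = 6.751e-24 kg·m/s

2. This momentum uncertainty corresponds to kinetic energy:
   KE ≈ (Δp)²/(2m) = (6.751e-24)²/(2 × 1.673e-27 kg)
   KE = 1.363e-20 J = 85.046 meV

Tighter localization requires more energy.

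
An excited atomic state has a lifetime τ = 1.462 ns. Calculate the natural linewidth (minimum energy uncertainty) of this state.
225.107 neV

Using the energy-time uncertainty principle:
ΔEΔt ≥ ℏ/2

The lifetime τ represents the time uncertainty Δt.
The natural linewidth (minimum energy uncertainty) is:

ΔE = ℏ/(2τ)
ΔE = (1.055e-34 J·s) / (2 × 1.462e-09 s)
ΔE = 3.607e-26 J = 225.107 neV

This natural linewidth limits the precision of spectroscopic measurements.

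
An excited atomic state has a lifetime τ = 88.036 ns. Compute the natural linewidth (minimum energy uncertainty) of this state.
3.738 neV

Using the energy-time uncertainty principle:
ΔEΔt ≥ ℏ/2

The lifetime τ represents the time uncertainty Δt.
The natural linewidth (minimum energy uncertainty) is:

ΔE = ℏ/(2τ)
ΔE = (1.055e-34 J·s) / (2 × 8.804e-08 s)
ΔE = 5.989e-28 J = 3.738 neV

This natural linewidth limits the precision of spectroscopic measurements.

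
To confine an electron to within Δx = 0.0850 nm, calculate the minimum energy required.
1.318 eV

Localizing a particle requires giving it sufficient momentum uncertainty:

1. From uncertainty principle: Δp ≥ ℏ/(2Δx)
   Δp_min = (1.055e-34 J·s) / (2 × 8.500e-11 m)
   Δp_min = 6.203e-25 kg·m/s

2. This momentum uncertainty corresponds to kinetic energy:
   KE ≈ (Δp)²/(2m) = (6.203e-25)²/(2 × 9.109e-31 kg)
   KE = 2.112e-19 J = 1.318 eV

Tighter localization requires more energy.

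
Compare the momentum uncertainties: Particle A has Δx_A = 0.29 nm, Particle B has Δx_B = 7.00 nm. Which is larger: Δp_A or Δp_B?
Particle A has the larger minimum momentum uncertainty, by a factor of 24.14.

For each particle, the minimum momentum uncertainty is Δp_min = ℏ/(2Δx):

Particle A: Δp_A = ℏ/(2×2.900e-10 m) = 1.818e-25 kg·m/s
Particle B: Δp_B = ℏ/(2×7.000e-09 m) = 7.533e-27 kg·m/s

Ratio: Δp_A/Δp_B = 24.14

Since Δp_min ∝ 1/Δx, the particle with smaller position uncertainty (A) has larger momentum uncertainty.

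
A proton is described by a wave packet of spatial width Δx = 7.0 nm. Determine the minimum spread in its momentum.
7.533 × 10^-27 kg·m/s

For a wave packet, the spatial width Δx and momentum spread Δp are related by the uncertainty principle:
ΔxΔp ≥ ℏ/2

The minimum momentum spread is:
Δp_min = ℏ/(2Δx)
Δp_min = (1.055e-34 J·s) / (2 × 7.000e-09 m)
Δp_min = 7.533e-27 kg·m/s

A wave packet cannot have both a well-defined position and well-defined momentum.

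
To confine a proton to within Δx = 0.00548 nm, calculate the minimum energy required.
172.740 meV

Localizing a particle requires giving it sufficient momentum uncertainty:

1. From uncertainty principle: Δp ≥ ℏ/(2Δx)
   Δp_min = (1.055e-34 J·s) / (2 × 5.480e-12 m)
   Δp_min = 9.622e-24 kg·m/s

2. This momentum uncertainty corresponds to kinetic energy:
   KE ≈ (Δp)²/(2m) = (9.622e-24)²/(2 × 1.673e-27 kg)
   KE = 2.768e-20 J = 172.740 meV

Tighter localization requires more energy.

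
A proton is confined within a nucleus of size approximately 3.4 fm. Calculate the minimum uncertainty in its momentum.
1.551 × 10^-20 kg·m/s

Using the Heisenberg uncertainty principle:
ΔxΔp ≥ ℏ/2

With Δx ≈ L = 3.400e-15 m (the confinement size):
Δp_min = ℏ/(2Δx)
Δp_min = (1.055e-34 J·s) / (2 × 3.400e-15 m)
Δp_min = 1.551e-20 kg·m/s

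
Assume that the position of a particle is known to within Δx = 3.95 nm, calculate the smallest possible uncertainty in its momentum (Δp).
1.335 × 10^-26 kg·m/s

Using the Heisenberg uncertainty principle:
ΔxΔp ≥ ℏ/2

The minimum uncertainty in momentum is:
Δp_min = ℏ/(2Δx)
Δp_min = (1.055e-34 J·s) / (2 × 3.950e-09 m)
Δp_min = 1.335e-26 kg·m/s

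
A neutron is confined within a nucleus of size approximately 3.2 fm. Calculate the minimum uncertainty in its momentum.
1.648 × 10^-20 kg·m/s

Using the Heisenberg uncertainty principle:
ΔxΔp ≥ ℏ/2

With Δx ≈ L = 3.200e-15 m (the confinement size):
Δp_min = ℏ/(2Δx)
Δp_min = (1.055e-34 J·s) / (2 × 3.200e-15 m)
Δp_min = 1.648e-20 kg·m/s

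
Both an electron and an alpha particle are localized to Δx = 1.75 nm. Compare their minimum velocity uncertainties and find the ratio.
The electron has the larger minimum velocity uncertainty, by a ratio of 7294.3.

For both particles, Δp_min = ℏ/(2Δx) = 3.013e-26 kg·m/s (same for both).

The velocity uncertainty is Δv = Δp/m:
- electron: Δv = 3.013e-26 / 9.109e-31 = 3.308e+04 m/s = 33.076 km/s
- alpha particle: Δv = 3.013e-26 / 6.645e-27 = 4.535e+00 m/s = 4.535 m/s

Ratio: 3.308e+04 / 4.535e+00 = 7294.3

The lighter particle has larger velocity uncertainty because Δv ∝ 1/m.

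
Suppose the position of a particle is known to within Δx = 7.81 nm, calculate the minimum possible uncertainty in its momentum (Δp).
6.751 × 10^-27 kg·m/s

Using the Heisenberg uncertainty principle:
ΔxΔp ≥ ℏ/2

The minimum uncertainty in momentum is:
Δp_min = ℏ/(2Δx)
Δp_min = (1.055e-34 J·s) / (2 × 7.810e-09 m)
Δp_min = 6.751e-27 kg·m/s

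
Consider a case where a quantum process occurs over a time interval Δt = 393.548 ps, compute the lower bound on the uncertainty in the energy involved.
836.254 neV

Using the energy-time uncertainty principle:
ΔEΔt ≥ ℏ/2

The minimum uncertainty in energy is:
ΔE_min = ℏ/(2Δt)
ΔE_min = (1.055e-34 J·s) / (2 × 3.935e-10 s)
ΔE_min = 1.340e-25 J = 836.254 neV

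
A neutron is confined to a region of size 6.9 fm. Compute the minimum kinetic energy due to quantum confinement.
108.807 keV

Using the uncertainty principle:

1. Position uncertainty: Δx ≈ 6.900e-15 m
2. Minimum momentum uncertainty: Δp = ℏ/(2Δx) = 7.642e-21 kg·m/s
3. Minimum kinetic energy:
   KE = (Δp)²/(2m) = (7.642e-21)²/(2 × 1.675e-27 kg)
   KE = 1.743e-14 J = 108.807 keV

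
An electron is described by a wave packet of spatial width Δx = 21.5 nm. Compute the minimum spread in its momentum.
2.452 × 10^-27 kg·m/s

For a wave packet, the spatial width Δx and momentum spread Δp are related by the uncertainty principle:
ΔxΔp ≥ ℏ/2

The minimum momentum spread is:
Δp_min = ℏ/(2Δx)
Δp_min = (1.055e-34 J·s) / (2 × 2.150e-08 m)
Δp_min = 2.452e-27 kg·m/s

A wave packet cannot have both a well-defined position and well-defined momentum.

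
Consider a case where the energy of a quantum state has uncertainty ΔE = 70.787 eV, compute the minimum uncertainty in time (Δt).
4.649 as

Using the energy-time uncertainty principle:
ΔEΔt ≥ ℏ/2

The minimum uncertainty in time is:
Δt_min = ℏ/(2ΔE)
Δt_min = (1.055e-34 J·s) / (2 × 1.134e-17 J)
Δt_min = 4.649e-18 s = 4.649 as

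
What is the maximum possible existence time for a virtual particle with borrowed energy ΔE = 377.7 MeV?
8.713 × 10^-25 s

Using the energy-time uncertainty principle:
ΔEΔt ≥ ℏ/2

For a virtual particle borrowing energy ΔE, the maximum lifetime is:
Δt_max = ℏ/(2ΔE)

Converting energy:
ΔE = 377.7 MeV = 6.051e-11 J

Δt_max = (1.055e-34 J·s) / (2 × 6.051e-11 J)
Δt_max = 8.713e-25 s = 8.713 × 10^-25 s

Virtual particles with higher borrowed energy exist for shorter times.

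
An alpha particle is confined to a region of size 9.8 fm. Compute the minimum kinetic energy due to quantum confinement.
13.597 keV

Using the uncertainty principle:

1. Position uncertainty: Δx ≈ 9.800e-15 m
2. Minimum momentum uncertainty: Δp = ℏ/(2Δx) = 5.380e-21 kg·m/s
3. Minimum kinetic energy:
   KE = (Δp)²/(2m) = (5.380e-21)²/(2 × 6.645e-27 kg)
   KE = 2.178e-15 J = 13.597 keV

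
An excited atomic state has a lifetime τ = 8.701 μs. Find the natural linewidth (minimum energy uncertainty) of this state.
37.824 peV

Using the energy-time uncertainty principle:
ΔEΔt ≥ ℏ/2

The lifetime τ represents the time uncertainty Δt.
The natural linewidth (minimum energy uncertainty) is:

ΔE = ℏ/(2τ)
ΔE = (1.055e-34 J·s) / (2 × 8.701e-06 s)
ΔE = 6.060e-30 J = 37.824 peV

This natural linewidth limits the precision of spectroscopic measurements.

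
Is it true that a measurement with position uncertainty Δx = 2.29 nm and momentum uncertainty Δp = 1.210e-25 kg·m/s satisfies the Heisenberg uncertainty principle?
Yes, it satisfies the uncertainty principle.

Calculate the product ΔxΔp:
ΔxΔp = (2.290e-09 m) × (1.210e-25 kg·m/s)
ΔxΔp = 2.771e-34 J·s

Compare to the minimum allowed value ℏ/2:
ℏ/2 = 5.273e-35 J·s

Since ΔxΔp = 2.771e-34 J·s ≥ 5.273e-35 J·s = ℏ/2,
the measurement satisfies the uncertainty principle.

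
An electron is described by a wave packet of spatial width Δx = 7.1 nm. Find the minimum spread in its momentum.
7.427 × 10^-27 kg·m/s

For a wave packet, the spatial width Δx and momentum spread Δp are related by the uncertainty principle:
ΔxΔp ≥ ℏ/2

The minimum momentum spread is:
Δp_min = ℏ/(2Δx)
Δp_min = (1.055e-34 J·s) / (2 × 7.100e-09 m)
Δp_min = 7.427e-27 kg·m/s

A wave packet cannot have both a well-defined position and well-defined momentum.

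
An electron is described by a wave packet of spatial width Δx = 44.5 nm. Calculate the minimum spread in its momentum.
1.185 × 10^-27 kg·m/s

For a wave packet, the spatial width Δx and momentum spread Δp are related by the uncertainty principle:
ΔxΔp ≥ ℏ/2

The minimum momentum spread is:
Δp_min = ℏ/(2Δx)
Δp_min = (1.055e-34 J·s) / (2 × 4.450e-08 m)
Δp_min = 1.185e-27 kg·m/s

A wave packet cannot have both a well-defined position and well-defined momentum.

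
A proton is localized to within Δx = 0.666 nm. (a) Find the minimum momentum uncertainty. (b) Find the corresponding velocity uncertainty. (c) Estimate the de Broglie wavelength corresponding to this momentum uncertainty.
(a) Δp_min = 7.917 × 10^-26 kg·m/s
(b) Δv_min = 47.334 m/s
(c) λ_dB = 8.369 nm

Step-by-step:

(a) From the uncertainty principle:
Δp_min = ℏ/(2Δx) = (1.055e-34 J·s)/(2 × 6.660e-10 m) = 7.917e-26 kg·m/s

(b) The velocity uncertainty:
Δv = Δp/m = (7.917e-26 kg·m/s)/(1.673e-27 kg) = 4.733e+01 m/s = 47.334 m/s

(c) The de Broglie wavelength for this momentum:
λ = h/p = (6.626e-34 J·s)/(7.917e-26 kg·m/s) = 8.369e-09 m = 8.369 nm

Note: The de Broglie wavelength is comparable to the localization size, as expected from wave-particle duality.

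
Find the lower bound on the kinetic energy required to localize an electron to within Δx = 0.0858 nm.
1.294 eV

Localizing a particle requires giving it sufficient momentum uncertainty:

1. From uncertainty principle: Δp ≥ ℏ/(2Δx)
   Δp_min = (1.055e-34 J·s) / (2 × 8.580e-11 m)
   Δp_min = 6.146e-25 kg·m/s

2. This momentum uncertainty corresponds to kinetic energy:
   KE ≈ (Δp)²/(2m) = (6.146e-25)²/(2 × 9.109e-31 kg)
   KE = 2.073e-19 J = 1.294 eV

Tighter localization requires more energy.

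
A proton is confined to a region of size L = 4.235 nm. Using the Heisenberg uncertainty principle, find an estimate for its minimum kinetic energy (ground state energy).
289.233 neV

Using the uncertainty principle to estimate ground state energy:

1. The position uncertainty is approximately the confinement size:
   Δx ≈ L = 4.235e-09 m

2. From ΔxΔp ≥ ℏ/2, the minimum momentum uncertainty is:
   Δp ≈ ℏ/(2L) = 1.245e-26 kg·m/s

3. The kinetic energy is approximately:
   KE ≈ (Δp)²/(2m) = (1.245e-26)²/(2 × 1.673e-27 kg)
   KE ≈ 4.634e-26 J = 289.233 neV

This is an order-of-magnitude estimate of the ground state energy.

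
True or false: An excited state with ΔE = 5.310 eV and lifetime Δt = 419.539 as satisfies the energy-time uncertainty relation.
Yes, it satisfies the uncertainty relation.

Calculate the product ΔEΔt:
ΔE = 5.310 eV = 8.508e-19 J
ΔEΔt = (8.508e-19 J) × (4.195e-16 s)
ΔEΔt = 3.569e-34 J·s

Compare to the minimum allowed value ℏ/2:
ℏ/2 = 5.273e-35 J·s

Since ΔEΔt = 3.569e-34 J·s ≥ 5.273e-35 J·s = ℏ/2,
this satisfies the uncertainty relation.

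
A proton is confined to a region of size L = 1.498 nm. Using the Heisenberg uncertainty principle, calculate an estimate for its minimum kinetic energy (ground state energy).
2.312 μeV

Using the uncertainty principle to estimate ground state energy:

1. The position uncertainty is approximately the confinement size:
   Δx ≈ L = 1.498e-09 m

2. From ΔxΔp ≥ ℏ/2, the minimum momentum uncertainty is:
   Δp ≈ ℏ/(2L) = 3.520e-26 kg·m/s

3. The kinetic energy is approximately:
   KE ≈ (Δp)²/(2m) = (3.520e-26)²/(2 × 1.673e-27 kg)
   KE ≈ 3.704e-25 J = 2.312 μeV

This is an order-of-magnitude estimate of the ground state energy.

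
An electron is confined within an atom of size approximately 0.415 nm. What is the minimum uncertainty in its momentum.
1.271 × 10^-25 kg·m/s

Using the Heisenberg uncertainty principle:
ΔxΔp ≥ ℏ/2

With Δx ≈ L = 4.150e-10 m (the confinement size):
Δp_min = ℏ/(2Δx)
Δp_min = (1.055e-34 J·s) / (2 × 4.150e-10 m)
Δp_min = 1.271e-25 kg·m/s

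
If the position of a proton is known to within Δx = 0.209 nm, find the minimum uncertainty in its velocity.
150.835 m/s

Using the Heisenberg uncertainty principle and Δp = mΔv:
ΔxΔp ≥ ℏ/2
Δx(mΔv) ≥ ℏ/2

The minimum uncertainty in velocity is:
Δv_min = ℏ/(2mΔx)
Δv_min = (1.055e-34 J·s) / (2 × 1.673e-27 kg × 2.090e-10 m)
Δv_min = 1.508e+02 m/s = 150.835 m/s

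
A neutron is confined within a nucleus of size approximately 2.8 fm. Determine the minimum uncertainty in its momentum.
1.883 × 10^-20 kg·m/s

Using the Heisenberg uncertainty principle:
ΔxΔp ≥ ℏ/2

With Δx ≈ L = 2.800e-15 m (the confinement size):
Δp_min = ℏ/(2Δx)
Δp_min = (1.055e-34 J·s) / (2 × 2.800e-15 m)
Δp_min = 1.883e-20 kg·m/s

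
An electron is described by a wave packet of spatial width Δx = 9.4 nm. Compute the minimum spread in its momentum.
5.609 × 10^-27 kg·m/s

For a wave packet, the spatial width Δx and momentum spread Δp are related by the uncertainty principle:
ΔxΔp ≥ ℏ/2

The minimum momentum spread is:
Δp_min = ℏ/(2Δx)
Δp_min = (1.055e-34 J·s) / (2 × 9.400e-09 m)
Δp_min = 5.609e-27 kg·m/s

A wave packet cannot have both a well-defined position and well-defined momentum.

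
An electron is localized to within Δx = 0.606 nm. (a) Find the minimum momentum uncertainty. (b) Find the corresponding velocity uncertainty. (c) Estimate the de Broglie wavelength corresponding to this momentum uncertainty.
(a) Δp_min = 8.701 × 10^-26 kg·m/s
(b) Δv_min = 95.518 km/s
(c) λ_dB = 7.615 nm

Step-by-step:

(a) From the uncertainty principle:
Δp_min = ℏ/(2Δx) = (1.055e-34 J·s)/(2 × 6.060e-10 m) = 8.701e-26 kg·m/s

(b) The velocity uncertainty:
Δv = Δp/m = (8.701e-26 kg·m/s)/(9.109e-31 kg) = 9.552e+04 m/s = 95.518 km/s

(c) The de Broglie wavelength for this momentum:
λ = h/p = (6.626e-34 J·s)/(8.701e-26 kg·m/s) = 7.615e-09 m = 7.615 nm

Note: The de Broglie wavelength is comparable to the localization size, as expected from wave-particle duality.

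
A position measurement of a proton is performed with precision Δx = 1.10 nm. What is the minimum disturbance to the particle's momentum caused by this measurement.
4.794 × 10^-26 kg·m/s

The uncertainty principle implies that measuring position disturbs momentum:
ΔxΔp ≥ ℏ/2

When we measure position with precision Δx, we necessarily introduce a momentum uncertainty:
Δp ≥ ℏ/(2Δx)
Δp_min = (1.055e-34 J·s) / (2 × 1.100e-09 m)
Δp_min = 4.794e-26 kg·m/s

The more precisely we measure position, the greater the momentum disturbance.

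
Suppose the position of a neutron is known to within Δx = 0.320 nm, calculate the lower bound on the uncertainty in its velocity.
98.378 m/s

Using the Heisenberg uncertainty principle and Δp = mΔv:
ΔxΔp ≥ ℏ/2
Δx(mΔv) ≥ ℏ/2

The minimum uncertainty in velocity is:
Δv_min = ℏ/(2mΔx)
Δv_min = (1.055e-34 J·s) / (2 × 1.675e-27 kg × 3.200e-10 m)
Δv_min = 9.838e+01 m/s = 98.378 m/s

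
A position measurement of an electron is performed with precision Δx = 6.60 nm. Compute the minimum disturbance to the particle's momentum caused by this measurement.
7.989 × 10^-27 kg·m/s

The uncertainty principle implies that measuring position disturbs momentum:
ΔxΔp ≥ ℏ/2

When we measure position with precision Δx, we necessarily introduce a momentum uncertainty:
Δp ≥ ℏ/(2Δx)
Δp_min = (1.055e-34 J·s) / (2 × 6.600e-09 m)
Δp_min = 7.989e-27 kg·m/s

The more precisely we measure position, the greater the momentum disturbance.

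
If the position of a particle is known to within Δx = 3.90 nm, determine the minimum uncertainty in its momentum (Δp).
1.352 × 10^-26 kg·m/s

Using the Heisenberg uncertainty principle:
ΔxΔp ≥ ℏ/2

The minimum uncertainty in momentum is:
Δp_min = ℏ/(2Δx)
Δp_min = (1.055e-34 J·s) / (2 × 3.900e-09 m)
Δp_min = 1.352e-26 kg·m/s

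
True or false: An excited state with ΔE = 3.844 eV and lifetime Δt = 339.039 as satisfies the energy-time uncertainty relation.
Yes, it satisfies the uncertainty relation.

Calculate the product ΔEΔt:
ΔE = 3.844 eV = 6.159e-19 J
ΔEΔt = (6.159e-19 J) × (3.390e-16 s)
ΔEΔt = 2.088e-34 J·s

Compare to the minimum allowed value ℏ/2:
ℏ/2 = 5.273e-35 J·s

Since ΔEΔt = 2.088e-34 J·s ≥ 5.273e-35 J·s = ℏ/2,
this satisfies the uncertainty relation.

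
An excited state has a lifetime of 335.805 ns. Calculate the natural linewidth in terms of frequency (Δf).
236.975 kHz

Using the energy-time uncertainty principle and E = hf:
ΔEΔt ≥ ℏ/2
hΔf·Δt ≥ ℏ/2

The minimum frequency uncertainty is:
Δf = ℏ/(2hτ) = 1/(4πτ)
Δf = 1/(4π × 3.358e-07 s)
Δf = 2.370e+05 Hz = 236.975 kHz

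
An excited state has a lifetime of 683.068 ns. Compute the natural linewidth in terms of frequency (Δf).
116.500 kHz

Using the energy-time uncertainty principle and E = hf:
ΔEΔt ≥ ℏ/2
hΔf·Δt ≥ ℏ/2

The minimum frequency uncertainty is:
Δf = ℏ/(2hτ) = 1/(4πτ)
Δf = 1/(4π × 6.831e-07 s)
Δf = 1.165e+05 Hz = 116.500 kHz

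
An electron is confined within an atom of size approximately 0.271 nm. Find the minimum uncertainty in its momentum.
1.946 × 10^-25 kg·m/s

Using the Heisenberg uncertainty principle:
ΔxΔp ≥ ℏ/2

With Δx ≈ L = 2.710e-10 m (the confinement size):
Δp_min = ℏ/(2Δx)
Δp_min = (1.055e-34 J·s) / (2 × 2.710e-10 m)
Δp_min = 1.946e-25 kg·m/s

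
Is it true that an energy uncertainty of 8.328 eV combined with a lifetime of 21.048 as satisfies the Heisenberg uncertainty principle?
No, it violates the uncertainty relation.

Calculate the product ΔEΔt:
ΔE = 8.328 eV = 1.334e-18 J
ΔEΔt = (1.334e-18 J) × (2.105e-17 s)
ΔEΔt = 2.808e-35 J·s

Compare to the minimum allowed value ℏ/2:
ℏ/2 = 5.273e-35 J·s

Since ΔEΔt = 2.808e-35 J·s < 5.273e-35 J·s = ℏ/2,
this violates the uncertainty relation.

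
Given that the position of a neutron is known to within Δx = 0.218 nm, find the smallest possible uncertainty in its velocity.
144.409 m/s

Using the Heisenberg uncertainty principle and Δp = mΔv:
ΔxΔp ≥ ℏ/2
Δx(mΔv) ≥ ℏ/2

The minimum uncertainty in velocity is:
Δv_min = ℏ/(2mΔx)
Δv_min = (1.055e-34 J·s) / (2 × 1.675e-27 kg × 2.180e-10 m)
Δv_min = 1.444e+02 m/s = 144.409 m/s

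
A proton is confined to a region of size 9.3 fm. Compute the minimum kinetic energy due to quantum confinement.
59.977 keV

Using the uncertainty principle:

1. Position uncertainty: Δx ≈ 9.300e-15 m
2. Minimum momentum uncertainty: Δp = ℏ/(2Δx) = 5.670e-21 kg·m/s
3. Minimum kinetic energy:
   KE = (Δp)²/(2m) = (5.670e-21)²/(2 × 1.673e-27 kg)
   KE = 9.609e-15 J = 59.977 keV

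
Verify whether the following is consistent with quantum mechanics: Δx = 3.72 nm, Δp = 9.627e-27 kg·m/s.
No, it violates the uncertainty principle (impossible measurement).

Calculate the product ΔxΔp:
ΔxΔp = (3.720e-09 m) × (9.627e-27 kg·m/s)
ΔxΔp = 3.581e-35 J·s

Compare to the minimum allowed value ℏ/2:
ℏ/2 = 5.273e-35 J·s

Since ΔxΔp = 3.581e-35 J·s < 5.273e-35 J·s = ℏ/2,
the measurement violates the uncertainty principle.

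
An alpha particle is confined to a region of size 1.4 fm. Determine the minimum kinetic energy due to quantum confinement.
666.229 keV

Using the uncertainty principle:

1. Position uncertainty: Δx ≈ 1.400e-15 m
2. Minimum momentum uncertainty: Δp = ℏ/(2Δx) = 3.766e-20 kg·m/s
3. Minimum kinetic energy:
   KE = (Δp)²/(2m) = (3.766e-20)²/(2 × 6.645e-27 kg)
   KE = 1.067e-13 J = 666.229 keV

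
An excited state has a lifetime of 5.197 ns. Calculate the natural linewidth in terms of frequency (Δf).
15.312 MHz

Using the energy-time uncertainty principle and E = hf:
ΔEΔt ≥ ℏ/2
hΔf·Δt ≥ ℏ/2

The minimum frequency uncertainty is:
Δf = ℏ/(2hτ) = 1/(4πτ)
Δf = 1/(4π × 5.197e-09 s)
Δf = 1.531e+07 Hz = 15.312 MHz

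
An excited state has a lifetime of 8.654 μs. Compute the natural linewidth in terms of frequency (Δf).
9.195 kHz

Using the energy-time uncertainty principle and E = hf:
ΔEΔt ≥ ℏ/2
hΔf·Δt ≥ ℏ/2

The minimum frequency uncertainty is:
Δf = ℏ/(2hτ) = 1/(4πτ)
Δf = 1/(4π × 8.654e-06 s)
Δf = 9.195e+03 Hz = 9.195 kHz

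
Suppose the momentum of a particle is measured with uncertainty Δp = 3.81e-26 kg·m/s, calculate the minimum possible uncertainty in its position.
1.384 nm

Using the Heisenberg uncertainty principle:
ΔxΔp ≥ ℏ/2

The minimum uncertainty in position is:
Δx_min = ℏ/(2Δp)
Δx_min = (1.055e-34 J·s) / (2 × 3.810e-26 kg·m/s)
Δx_min = 1.384e-09 m = 1.384 nm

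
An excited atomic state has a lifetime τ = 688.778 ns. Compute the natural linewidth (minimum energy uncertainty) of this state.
477.811 peV

Using the energy-time uncertainty principle:
ΔEΔt ≥ ℏ/2

The lifetime τ represents the time uncertainty Δt.
The natural linewidth (minimum energy uncertainty) is:

ΔE = ℏ/(2τ)
ΔE = (1.055e-34 J·s) / (2 × 6.888e-07 s)
ΔE = 7.655e-29 J = 477.811 peV

This natural linewidth limits the precision of spectroscopic measurements.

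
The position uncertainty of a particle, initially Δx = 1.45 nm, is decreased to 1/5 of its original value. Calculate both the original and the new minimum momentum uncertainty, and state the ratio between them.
Original Δp_min = 3.636 × 10^-26 kg·m/s; new Δp'_min = 1.818 × 10^-25 kg·m/s; ratio Δp'_min/Δp_min = 5.

From the uncertainty principle ΔxΔp ≥ ℏ/2, the minimum momentum uncertainty is Δp_min = ℏ/(2Δx).

Original (Δx = 1.45 nm = 1.450e-09 m):
Δp_min = (1.055e-34 J·s)/(2 × 1.450e-09 m) = 3.636e-26 kg·m/s

When Δx → (1/5)Δx:
Δp'_min = ℏ/(2 × (1/5)Δx) = 5 × ℏ/(2Δx) = 5 × Δp_min
Δp'_min = 5 × 3.636e-26 kg·m/s = 1.818e-25 kg·m/s

Since Δp_min ∝ 1/Δx, when Δx is decreased to 1/5 of its original value, Δp_min increases to 5 times its original value.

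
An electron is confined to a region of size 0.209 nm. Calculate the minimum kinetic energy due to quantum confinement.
218.057 meV

Using the uncertainty principle:

1. Position uncertainty: Δx ≈ 2.090e-10 m
2. Minimum momentum uncertainty: Δp = ℏ/(2Δx) = 2.523e-25 kg·m/s
3. Minimum kinetic energy:
   KE = (Δp)²/(2m) = (2.523e-25)²/(2 × 9.109e-31 kg)
   KE = 3.494e-20 J = 218.057 meV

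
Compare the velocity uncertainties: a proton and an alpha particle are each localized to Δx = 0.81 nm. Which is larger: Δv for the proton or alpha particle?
The proton has the larger minimum velocity uncertainty, by a ratio of 4.0.

For both particles, Δp_min = ℏ/(2Δx) = 6.510e-26 kg·m/s (same for both).

The velocity uncertainty is Δv = Δp/m:
- proton: Δv = 6.510e-26 / 1.673e-27 = 3.892e+01 m/s = 38.919 m/s
- alpha particle: Δv = 6.510e-26 / 6.645e-27 = 9.797e+00 m/s = 9.797 m/s

Ratio: 3.892e+01 / 9.797e+00 = 4.0

The lighter particle has larger velocity uncertainty because Δv ∝ 1/m.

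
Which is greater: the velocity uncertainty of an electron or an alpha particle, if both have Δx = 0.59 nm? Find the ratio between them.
The electron has the larger minimum velocity uncertainty, by a ratio of 7294.3.

For both particles, Δp_min = ℏ/(2Δx) = 8.937e-26 kg·m/s (same for both).

The velocity uncertainty is Δv = Δp/m:
- electron: Δv = 8.937e-26 / 9.109e-31 = 9.811e+04 m/s = 98.108 km/s
- alpha particle: Δv = 8.937e-26 / 6.645e-27 = 1.345e+01 m/s = 13.450 m/s

Ratio: 9.811e+04 / 1.345e+01 = 7294.3

The lighter particle has larger velocity uncertainty because Δv ∝ 1/m.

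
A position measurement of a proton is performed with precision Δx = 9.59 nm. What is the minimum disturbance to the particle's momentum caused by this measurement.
5.498 × 10^-27 kg·m/s

The uncertainty principle implies that measuring position disturbs momentum:
ΔxΔp ≥ ℏ/2

When we measure position with precision Δx, we necessarily introduce a momentum uncertainty:
Δp ≥ ℏ/(2Δx)
Δp_min = (1.055e-34 J·s) / (2 × 9.590e-09 m)
Δp_min = 5.498e-27 kg·m/s

The more precisely we measure position, the greater the momentum disturbance.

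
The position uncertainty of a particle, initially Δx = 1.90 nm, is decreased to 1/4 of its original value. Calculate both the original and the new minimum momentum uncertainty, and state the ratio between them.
Original Δp_min = 2.775 × 10^-26 kg·m/s; new Δp'_min = 1.110 × 10^-25 kg·m/s; ratio Δp'_min/Δp_min = 4.

From the uncertainty principle ΔxΔp ≥ ℏ/2, the minimum momentum uncertainty is Δp_min = ℏ/(2Δx).

Original (Δx = 1.90 nm = 1.900e-09 m):
Δp_min = (1.055e-34 J·s)/(2 × 1.900e-09 m) = 2.775e-26 kg·m/s

When Δx → (1/4)Δx:
Δp'_min = ℏ/(2 × (1/4)Δx) = 4 × ℏ/(2Δx) = 4 × Δp_min
Δp'_min = 4 × 2.775e-26 kg·m/s = 1.110e-25 kg·m/s

Since Δp_min ∝ 1/Δx, when Δx is decreased to 1/4 of its original value, Δp_min increases to 4 times its original value.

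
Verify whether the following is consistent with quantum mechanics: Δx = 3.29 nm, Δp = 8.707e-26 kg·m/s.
Yes, it satisfies the uncertainty principle.

Calculate the product ΔxΔp:
ΔxΔp = (3.290e-09 m) × (8.707e-26 kg·m/s)
ΔxΔp = 2.865e-34 J·s

Compare to the minimum allowed value ℏ/2:
ℏ/2 = 5.273e-35 J·s

Since ΔxΔp = 2.865e-34 J·s ≥ 5.273e-35 J·s = ℏ/2,
the measurement satisfies the uncertainty principle.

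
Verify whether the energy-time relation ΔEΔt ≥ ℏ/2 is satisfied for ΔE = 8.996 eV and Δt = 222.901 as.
Yes, it satisfies the uncertainty relation.

Calculate the product ΔEΔt:
ΔE = 8.996 eV = 1.441e-18 J
ΔEΔt = (1.441e-18 J) × (2.229e-16 s)
ΔEΔt = 3.213e-34 J·s

Compare to the minimum allowed value ℏ/2:
ℏ/2 = 5.273e-35 J·s

Since ΔEΔt = 3.213e-34 J·s ≥ 5.273e-35 J·s = ℏ/2,
this satisfies the uncertainty relation.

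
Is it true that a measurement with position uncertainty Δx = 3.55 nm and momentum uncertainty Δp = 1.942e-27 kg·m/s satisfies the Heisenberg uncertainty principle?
No, it violates the uncertainty principle (impossible measurement).

Calculate the product ΔxΔp:
ΔxΔp = (3.550e-09 m) × (1.942e-27 kg·m/s)
ΔxΔp = 6.894e-36 J·s

Compare to the minimum allowed value ℏ/2:
ℏ/2 = 5.273e-35 J·s

Since ΔxΔp = 6.894e-36 J·s < 5.273e-35 J·s = ℏ/2,
the measurement violates the uncertainty principle.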